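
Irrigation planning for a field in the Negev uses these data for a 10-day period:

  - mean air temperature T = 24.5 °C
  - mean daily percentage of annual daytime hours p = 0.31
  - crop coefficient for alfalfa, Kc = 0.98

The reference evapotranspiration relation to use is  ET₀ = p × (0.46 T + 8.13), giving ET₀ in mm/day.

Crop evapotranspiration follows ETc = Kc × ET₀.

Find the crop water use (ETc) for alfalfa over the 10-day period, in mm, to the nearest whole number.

59 mm

ET₀ = 0.31 × (0.46 × 24.5 + 8.13) = 0.31 × 19.400 = 6.0140 mm/d
ETc = Kc × ET₀ = 0.98 × 6.0140 = 5.8937 mm/d
Over 10 days: 5.8937 × 10 = 58.937 mm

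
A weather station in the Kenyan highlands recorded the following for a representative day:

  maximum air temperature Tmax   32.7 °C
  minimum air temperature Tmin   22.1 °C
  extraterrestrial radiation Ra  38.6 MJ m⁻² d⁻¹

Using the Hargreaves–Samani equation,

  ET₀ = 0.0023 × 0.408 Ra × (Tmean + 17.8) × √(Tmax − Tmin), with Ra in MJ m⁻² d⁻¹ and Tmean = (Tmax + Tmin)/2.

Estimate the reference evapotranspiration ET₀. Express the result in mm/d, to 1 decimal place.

Tmean = (32.7 + 22.1)/2 = 27.40 °C
0.408 Ra = 0.408 × 38.6 = 15.7488 mm/d equivalent
ET₀ = 0.0023 × 15.7488 × (27.40 + 17.8) × √10.6 = 0.0023 × 15.7488 × 45.20 × 3.2558 = 5.3305 mm/d

5.3 mm/d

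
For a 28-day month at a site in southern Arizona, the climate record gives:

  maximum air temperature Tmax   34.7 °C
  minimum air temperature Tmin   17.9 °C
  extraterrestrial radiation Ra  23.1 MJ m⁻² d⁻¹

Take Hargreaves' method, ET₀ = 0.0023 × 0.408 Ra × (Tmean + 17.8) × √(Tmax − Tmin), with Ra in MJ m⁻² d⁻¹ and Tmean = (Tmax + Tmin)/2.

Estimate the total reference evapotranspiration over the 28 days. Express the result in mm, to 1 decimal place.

Tmean = (34.7 + 17.9)/2 = 26.30 °C
0.408 Ra = 0.408 × 23.1 = 9.4248 mm/d equivalent
ET₀ = 0.0023 × 9.4248 × (26.30 + 17.8) × √16.8 = 0.0023 × 9.4248 × 44.10 × 4.0988 = 3.9183 mm/d
Over 28 days: 3.9183 × 28 = 109.712 mm

109.7 mm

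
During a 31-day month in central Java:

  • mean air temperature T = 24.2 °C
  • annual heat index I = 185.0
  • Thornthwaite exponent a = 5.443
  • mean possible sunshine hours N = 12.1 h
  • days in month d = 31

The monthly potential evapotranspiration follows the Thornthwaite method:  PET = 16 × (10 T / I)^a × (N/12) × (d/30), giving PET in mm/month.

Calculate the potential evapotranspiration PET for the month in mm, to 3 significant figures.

10T/I = 10 × 24.2 / 185.0 = 1.3081
(10T/I)^a = 1.3081^5.443 = 4.3140
Uncorrected PET = 16 × 4.3140 = 69.024 mm
Correction = (N/12)(d/30) = (12.1/12)(31/30) = 1.0419
PET = 69.024 × 1.0419 = 71.916 mm/month

71.9 mm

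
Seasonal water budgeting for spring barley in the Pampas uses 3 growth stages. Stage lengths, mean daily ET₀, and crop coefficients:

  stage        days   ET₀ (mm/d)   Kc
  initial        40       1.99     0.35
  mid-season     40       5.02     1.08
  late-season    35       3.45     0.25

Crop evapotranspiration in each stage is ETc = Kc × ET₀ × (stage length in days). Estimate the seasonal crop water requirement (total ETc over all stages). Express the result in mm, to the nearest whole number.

275 mm

initial: 0.35 × 1.99 × 40 = 27.86 mm
mid-season: 1.08 × 5.02 × 40 = 216.86 mm
late-season: 0.25 × 3.45 × 35 = 30.19 mm
Seasonal total = 274.91 mm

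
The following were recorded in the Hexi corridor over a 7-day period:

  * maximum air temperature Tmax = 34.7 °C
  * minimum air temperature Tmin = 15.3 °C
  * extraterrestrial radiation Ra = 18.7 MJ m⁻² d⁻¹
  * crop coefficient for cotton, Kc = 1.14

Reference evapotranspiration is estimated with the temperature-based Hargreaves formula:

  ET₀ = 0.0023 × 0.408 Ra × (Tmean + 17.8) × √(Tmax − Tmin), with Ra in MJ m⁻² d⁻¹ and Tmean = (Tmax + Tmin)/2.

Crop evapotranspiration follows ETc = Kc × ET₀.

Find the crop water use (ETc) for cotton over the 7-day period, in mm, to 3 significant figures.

Tmean = (34.7 + 15.3)/2 = 25.00 °C
0.408 Ra = 0.408 × 18.7 = 7.6296 mm/d equivalent
ET₀ = 0.0023 × 7.6296 × (25.00 + 17.8) × √19.4 = 0.0023 × 7.6296 × 42.80 × 4.4045 = 3.3080 mm/d
ETc = Kc × ET₀ = 1.14 × 3.3080 = 3.7711 mm/d
Over 7 days: 3.7711 × 7 = 26.398 mm

26.4 mm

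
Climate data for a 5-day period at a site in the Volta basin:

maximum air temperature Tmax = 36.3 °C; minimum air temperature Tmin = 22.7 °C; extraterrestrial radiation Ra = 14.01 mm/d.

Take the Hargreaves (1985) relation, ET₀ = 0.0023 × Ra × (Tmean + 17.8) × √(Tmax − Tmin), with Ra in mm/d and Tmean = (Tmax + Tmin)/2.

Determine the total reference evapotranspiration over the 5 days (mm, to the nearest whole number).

28 mm

Tmean = (36.3 + 22.7)/2 = 29.50 °C
ET₀ = 0.0023 × 14.01 × (29.50 + 17.8) × √13.6 = 0.0023 × 14.01 × 47.30 × 3.6878 = 5.6208 mm/d
Over 5 days: 5.6208 × 5 = 28.104 mm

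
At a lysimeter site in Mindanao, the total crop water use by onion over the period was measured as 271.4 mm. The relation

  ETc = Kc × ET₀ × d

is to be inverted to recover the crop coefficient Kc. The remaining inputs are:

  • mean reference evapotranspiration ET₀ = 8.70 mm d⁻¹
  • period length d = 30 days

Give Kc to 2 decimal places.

ETc = Kc × ET₀ × d  ⇒  Kc = ETc / (ET₀ × d)
Kc = 271.4 / (8.70 × 30) = 271.4 / 261.00 = 1.0398

1.04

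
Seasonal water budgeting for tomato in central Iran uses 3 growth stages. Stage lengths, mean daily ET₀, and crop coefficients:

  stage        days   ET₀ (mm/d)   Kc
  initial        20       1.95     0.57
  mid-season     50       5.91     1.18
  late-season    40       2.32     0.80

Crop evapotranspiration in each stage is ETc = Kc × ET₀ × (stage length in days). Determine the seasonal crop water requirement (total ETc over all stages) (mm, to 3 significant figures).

initial: 0.57 × 1.95 × 20 = 22.23 mm
mid-season: 1.18 × 5.91 × 50 = 348.69 mm
late-season: 0.80 × 2.32 × 40 = 74.24 mm
Seasonal total = 445.16 mm

445 mm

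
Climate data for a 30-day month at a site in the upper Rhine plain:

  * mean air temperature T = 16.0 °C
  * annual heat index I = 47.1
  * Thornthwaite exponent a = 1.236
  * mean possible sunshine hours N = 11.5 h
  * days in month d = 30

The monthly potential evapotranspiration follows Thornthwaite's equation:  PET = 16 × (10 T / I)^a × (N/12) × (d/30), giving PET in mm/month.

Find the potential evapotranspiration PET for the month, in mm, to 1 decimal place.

69.5 mm

10T/I = 10 × 16.0 / 47.1 = 3.3970
(10T/I)^a = 3.3970^1.236 = 4.5335
Uncorrected PET = 16 × 4.5335 = 72.536 mm
Correction = (N/12)(d/30) = (11.5/12)(30/30) = 0.9583
PET = 72.536 × 0.9583 = 69.511 mm/month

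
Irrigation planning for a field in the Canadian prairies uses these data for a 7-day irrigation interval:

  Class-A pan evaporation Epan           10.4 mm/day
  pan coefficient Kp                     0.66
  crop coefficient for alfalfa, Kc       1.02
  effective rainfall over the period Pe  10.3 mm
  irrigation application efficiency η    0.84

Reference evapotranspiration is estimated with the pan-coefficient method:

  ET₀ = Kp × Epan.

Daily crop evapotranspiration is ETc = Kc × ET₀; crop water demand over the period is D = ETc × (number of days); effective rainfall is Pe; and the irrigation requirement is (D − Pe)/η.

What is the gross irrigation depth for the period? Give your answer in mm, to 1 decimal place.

ET₀ = 0.66 × 10.4 = 6.8640 mm/d
ETc = Kc × ET₀ = 1.02 × 6.8640 = 7.0013 mm/d
Crop demand D = ETc × 7 d = 7.0013 × 7 = 49.009 mm
D − Pe = 49.009 − 10.3 = 38.709 mm
Gross irrigation = 38.709 / 0.84 = 46.082 mm

46.1 mm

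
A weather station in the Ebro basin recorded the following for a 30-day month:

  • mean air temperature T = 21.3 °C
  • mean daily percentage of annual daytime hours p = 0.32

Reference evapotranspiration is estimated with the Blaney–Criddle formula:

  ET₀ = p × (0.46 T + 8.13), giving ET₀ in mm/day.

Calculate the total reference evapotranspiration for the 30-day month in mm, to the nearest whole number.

172 mm

ET₀ = 0.32 × (0.46 × 21.3 + 8.13) = 0.32 × 17.928 = 5.7370 mm/d
Monthly total = 5.7370 × 30 = 172.110 mm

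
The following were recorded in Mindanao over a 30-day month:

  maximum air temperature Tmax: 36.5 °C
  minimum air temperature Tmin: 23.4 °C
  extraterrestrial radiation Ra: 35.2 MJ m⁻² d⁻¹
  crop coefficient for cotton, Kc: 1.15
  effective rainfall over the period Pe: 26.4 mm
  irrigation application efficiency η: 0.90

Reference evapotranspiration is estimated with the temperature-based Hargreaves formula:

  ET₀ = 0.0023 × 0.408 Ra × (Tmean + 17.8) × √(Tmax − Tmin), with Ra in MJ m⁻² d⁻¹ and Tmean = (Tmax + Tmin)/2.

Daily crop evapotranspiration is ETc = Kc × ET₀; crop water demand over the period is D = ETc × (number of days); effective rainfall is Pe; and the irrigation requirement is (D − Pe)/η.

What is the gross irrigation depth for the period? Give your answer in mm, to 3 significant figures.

190 mm

Tmean = (36.5 + 23.4)/2 = 29.95 °C
0.408 Ra = 0.408 × 35.2 = 14.3616 mm/d equivalent
ET₀ = 0.0023 × 14.3616 × (29.95 + 17.8) × √13.1 = 0.0023 × 14.3616 × 47.75 × 3.6194 = 5.7087 mm/d
ETc = Kc × ET₀ = 1.15 × 5.7087 = 6.5650 mm/d
Crop demand D = ETc × 30 d = 6.5650 × 30 = 196.950 mm
D − Pe = 196.950 − 26.4 = 170.550 mm
Gross irrigation = 170.550 / 0.90 = 189.500 mm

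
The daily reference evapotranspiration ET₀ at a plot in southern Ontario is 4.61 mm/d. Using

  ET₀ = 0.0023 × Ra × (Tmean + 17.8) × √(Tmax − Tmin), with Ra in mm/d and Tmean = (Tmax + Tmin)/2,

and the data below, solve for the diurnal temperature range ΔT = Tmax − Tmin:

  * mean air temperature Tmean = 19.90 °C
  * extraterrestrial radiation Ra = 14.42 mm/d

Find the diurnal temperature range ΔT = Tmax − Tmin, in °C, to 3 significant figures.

√ΔT = ET₀ / [0.0023 × Ra × (Tmean+17.8)] = 4.61 / (0.0023 × 14.42 × 37.70) = 3.6869
ΔT = 3.6869² = 13.593 °C

13.6 °C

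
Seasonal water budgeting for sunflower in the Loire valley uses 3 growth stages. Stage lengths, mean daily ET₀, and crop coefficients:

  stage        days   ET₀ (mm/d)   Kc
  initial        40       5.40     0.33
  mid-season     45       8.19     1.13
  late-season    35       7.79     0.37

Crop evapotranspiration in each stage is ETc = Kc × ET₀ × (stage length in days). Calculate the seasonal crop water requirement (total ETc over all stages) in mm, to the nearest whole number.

589 mm

initial: 0.33 × 5.40 × 40 = 71.28 mm
mid-season: 1.13 × 8.19 × 45 = 416.46 mm
late-season: 0.37 × 7.79 × 35 = 100.88 mm
Seasonal total = 588.62 mm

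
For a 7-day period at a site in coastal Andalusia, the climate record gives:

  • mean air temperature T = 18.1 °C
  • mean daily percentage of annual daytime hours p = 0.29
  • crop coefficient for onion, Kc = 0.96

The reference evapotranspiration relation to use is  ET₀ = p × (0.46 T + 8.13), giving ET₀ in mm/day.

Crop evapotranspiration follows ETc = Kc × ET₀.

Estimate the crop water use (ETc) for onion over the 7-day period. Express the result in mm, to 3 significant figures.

32.1 mm

ET₀ = 0.29 × (0.46 × 18.1 + 8.13) = 0.29 × 16.456 = 4.7722 mm/d
ETc = Kc × ET₀ = 0.96 × 4.7722 = 4.5813 mm/d
Over 7 days: 4.5813 × 7 = 32.069 mm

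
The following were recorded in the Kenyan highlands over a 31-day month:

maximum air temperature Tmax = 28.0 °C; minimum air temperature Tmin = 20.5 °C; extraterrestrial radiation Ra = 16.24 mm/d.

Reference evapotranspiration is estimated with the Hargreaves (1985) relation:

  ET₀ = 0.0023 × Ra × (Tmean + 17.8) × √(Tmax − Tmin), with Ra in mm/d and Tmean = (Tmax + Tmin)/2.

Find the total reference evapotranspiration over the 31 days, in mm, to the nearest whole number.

Tmean = (28.0 + 20.5)/2 = 24.25 °C
ET₀ = 0.0023 × 16.24 × (24.25 + 17.8) × √7.5 = 0.0023 × 16.24 × 42.05 × 2.7386 = 4.3014 mm/d
Over 31 days: 4.3014 × 31 = 133.343 mm

133 mm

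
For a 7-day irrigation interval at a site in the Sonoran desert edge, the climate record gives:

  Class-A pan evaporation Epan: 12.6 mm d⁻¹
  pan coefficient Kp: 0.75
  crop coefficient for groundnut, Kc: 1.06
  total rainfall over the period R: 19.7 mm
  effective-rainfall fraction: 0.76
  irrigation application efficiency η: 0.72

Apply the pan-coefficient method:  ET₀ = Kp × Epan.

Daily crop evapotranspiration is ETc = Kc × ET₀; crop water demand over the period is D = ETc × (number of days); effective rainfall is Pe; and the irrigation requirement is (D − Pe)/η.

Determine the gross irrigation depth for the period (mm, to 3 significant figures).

ET₀ = 0.75 × 12.6 = 9.4500 mm/d
ETc = Kc × ET₀ = 1.06 × 9.4500 = 10.0170 mm/d
Crop demand D = ETc × 7 d = 10.0170 × 7 = 70.119 mm
Pe = 0.76 × 19.7 = 14.972 mm
D − Pe = 70.119 − 14.972 = 55.147 mm
Gross irrigation = 55.147 / 0.72 = 76.593 mm

76.6 mm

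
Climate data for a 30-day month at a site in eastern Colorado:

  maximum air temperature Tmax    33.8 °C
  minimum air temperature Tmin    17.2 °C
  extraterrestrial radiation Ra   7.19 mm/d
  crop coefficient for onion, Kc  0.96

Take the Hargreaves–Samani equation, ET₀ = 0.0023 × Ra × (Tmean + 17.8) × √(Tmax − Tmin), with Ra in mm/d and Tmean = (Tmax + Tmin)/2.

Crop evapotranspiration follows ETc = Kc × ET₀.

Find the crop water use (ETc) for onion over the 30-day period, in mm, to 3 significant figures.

84.0 mm

Tmean = (33.8 + 17.2)/2 = 25.50 °C
ET₀ = 0.0023 × 7.19 × (25.50 + 17.8) × √16.6 = 0.0023 × 7.19 × 43.30 × 4.0743 = 2.9174 mm/d
ETc = Kc × ET₀ = 0.96 × 2.9174 = 2.8007 mm/d
Over 30 days: 2.8007 × 30 = 84.021 mm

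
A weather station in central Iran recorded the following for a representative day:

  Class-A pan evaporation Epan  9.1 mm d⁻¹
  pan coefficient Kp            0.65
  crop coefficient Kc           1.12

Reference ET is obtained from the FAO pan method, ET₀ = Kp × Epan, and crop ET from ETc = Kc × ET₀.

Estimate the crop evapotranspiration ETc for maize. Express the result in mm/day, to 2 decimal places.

ET₀ = 0.65 × 9.1 = 5.9150 mm/d
ETc = Kc × ET₀ = 1.12 × 5.9150 = 6.6248 mm/d

6.62 mm/day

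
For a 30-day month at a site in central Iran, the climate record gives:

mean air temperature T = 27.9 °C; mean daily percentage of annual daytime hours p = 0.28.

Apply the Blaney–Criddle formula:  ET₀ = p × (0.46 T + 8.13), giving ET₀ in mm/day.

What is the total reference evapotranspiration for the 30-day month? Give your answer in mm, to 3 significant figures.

ET₀ = 0.28 × (0.46 × 27.9 + 8.13) = 0.28 × 20.964 = 5.8699 mm/d
Monthly total = 5.8699 × 30 = 176.097 mm

176 mm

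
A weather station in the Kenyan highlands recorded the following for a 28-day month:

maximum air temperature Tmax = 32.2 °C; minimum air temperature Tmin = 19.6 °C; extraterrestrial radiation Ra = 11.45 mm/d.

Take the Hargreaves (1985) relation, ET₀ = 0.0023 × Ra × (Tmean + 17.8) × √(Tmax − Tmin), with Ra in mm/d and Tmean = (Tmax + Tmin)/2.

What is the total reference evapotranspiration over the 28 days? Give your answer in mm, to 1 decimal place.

114.4 mm

Tmean = (32.2 + 19.6)/2 = 25.90 °C
ET₀ = 0.0023 × 11.45 × (25.90 + 17.8) × √12.6 = 0.0023 × 11.45 × 43.70 × 3.5496 = 4.0850 mm/d
Over 28 days: 4.0850 × 28 = 114.380 mm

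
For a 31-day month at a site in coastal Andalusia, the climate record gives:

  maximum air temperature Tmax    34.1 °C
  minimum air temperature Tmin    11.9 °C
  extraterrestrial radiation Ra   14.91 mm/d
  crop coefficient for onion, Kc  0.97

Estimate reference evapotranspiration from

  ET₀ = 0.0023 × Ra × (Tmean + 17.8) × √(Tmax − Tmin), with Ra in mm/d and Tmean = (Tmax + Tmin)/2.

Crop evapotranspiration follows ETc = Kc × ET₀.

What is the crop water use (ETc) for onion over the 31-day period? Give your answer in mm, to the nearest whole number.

198 mm

Tmean = (34.1 + 11.9)/2 = 23.00 °C
ET₀ = 0.0023 × 14.91 × (23.00 + 17.8) × √22.2 = 0.0023 × 14.91 × 40.80 × 4.7117 = 6.5924 mm/d
ETc = Kc × ET₀ = 0.97 × 6.5924 = 6.3946 mm/d
Over 31 days: 6.3946 × 31 = 198.233 mm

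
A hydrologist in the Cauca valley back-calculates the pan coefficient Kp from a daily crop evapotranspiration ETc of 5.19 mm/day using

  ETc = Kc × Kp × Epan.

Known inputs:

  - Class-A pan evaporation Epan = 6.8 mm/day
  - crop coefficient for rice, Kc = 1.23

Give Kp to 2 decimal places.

ETc = Kc × Kp × Epan  ⇒  Kp = ETc / (Kc × Epan)
Kp = 5.19 / (1.23 × 6.8) = 5.19 / 8.364 = 0.6205

0.62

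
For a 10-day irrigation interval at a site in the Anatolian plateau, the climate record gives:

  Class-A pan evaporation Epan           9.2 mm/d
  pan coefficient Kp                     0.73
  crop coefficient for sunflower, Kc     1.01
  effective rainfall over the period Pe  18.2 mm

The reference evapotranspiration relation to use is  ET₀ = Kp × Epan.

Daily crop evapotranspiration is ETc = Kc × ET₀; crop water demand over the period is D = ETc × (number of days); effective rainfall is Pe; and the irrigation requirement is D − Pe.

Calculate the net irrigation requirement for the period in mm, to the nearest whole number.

ET₀ = 0.73 × 9.2 = 6.7160 mm/d
ETc = Kc × ET₀ = 1.01 × 6.7160 = 6.7832 mm/d
Crop demand D = ETc × 10 d = 6.7832 × 10 = 67.832 mm
D − Pe = 67.832 − 18.2 = 49.632 mm

50 mm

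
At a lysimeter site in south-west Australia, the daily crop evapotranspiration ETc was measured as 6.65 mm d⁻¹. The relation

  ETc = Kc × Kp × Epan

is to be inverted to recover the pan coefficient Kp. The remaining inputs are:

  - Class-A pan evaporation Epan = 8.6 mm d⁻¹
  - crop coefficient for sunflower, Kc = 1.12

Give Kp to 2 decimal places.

0.69

ETc = Kc × Kp × Epan  ⇒  Kp = ETc / (Kc × Epan)
Kp = 6.65 / (1.12 × 8.6) = 6.65 / 9.632 = 0.6904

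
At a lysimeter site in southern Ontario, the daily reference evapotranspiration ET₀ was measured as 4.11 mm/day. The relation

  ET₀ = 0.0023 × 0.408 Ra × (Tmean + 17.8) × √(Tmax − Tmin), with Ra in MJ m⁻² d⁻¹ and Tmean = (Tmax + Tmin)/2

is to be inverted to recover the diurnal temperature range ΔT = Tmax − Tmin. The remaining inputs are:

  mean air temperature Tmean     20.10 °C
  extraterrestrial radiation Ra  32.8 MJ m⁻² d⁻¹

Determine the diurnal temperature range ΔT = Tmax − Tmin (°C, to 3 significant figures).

12.4 °C

√ΔT = ET₀ / [0.0023 × 0.408 × Ra × (Tmean+17.8)] = 4.11 / (0.0023 × 13.3824 × 37.90) = 3.5232
ΔT = 3.5232² = 12.413 °C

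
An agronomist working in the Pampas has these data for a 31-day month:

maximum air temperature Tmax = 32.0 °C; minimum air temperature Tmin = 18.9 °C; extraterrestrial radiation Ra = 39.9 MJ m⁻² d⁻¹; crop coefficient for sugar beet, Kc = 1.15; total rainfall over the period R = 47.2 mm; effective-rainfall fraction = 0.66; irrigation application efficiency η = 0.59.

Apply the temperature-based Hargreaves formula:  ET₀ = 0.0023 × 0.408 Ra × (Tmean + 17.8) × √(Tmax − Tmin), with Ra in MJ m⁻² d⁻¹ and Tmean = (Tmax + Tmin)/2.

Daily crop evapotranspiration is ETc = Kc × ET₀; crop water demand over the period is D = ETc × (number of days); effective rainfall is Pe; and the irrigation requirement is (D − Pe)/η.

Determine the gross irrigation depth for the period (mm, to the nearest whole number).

301 mm

Tmean = (32.0 + 18.9)/2 = 25.45 °C
0.408 Ra = 0.408 × 39.9 = 16.2792 mm/d equivalent
ET₀ = 0.0023 × 16.2792 × (25.45 + 17.8) × √13.1 = 0.0023 × 16.2792 × 43.25 × 3.6194 = 5.8612 mm/d
ETc = Kc × ET₀ = 1.15 × 5.8612 = 6.7404 mm/d
Crop demand D = ETc × 31 d = 6.7404 × 31 = 208.952 mm
Pe = 0.66 × 47.2 = 31.152 mm
D − Pe = 208.952 − 31.152 = 177.800 mm
Gross irrigation = 177.800 / 0.59 = 301.356 mm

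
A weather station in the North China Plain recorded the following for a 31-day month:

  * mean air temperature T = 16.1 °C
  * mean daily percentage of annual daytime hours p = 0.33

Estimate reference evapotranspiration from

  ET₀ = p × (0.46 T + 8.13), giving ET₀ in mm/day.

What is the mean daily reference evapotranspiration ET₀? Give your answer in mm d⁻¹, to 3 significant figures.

ET₀ = 0.33 × (0.46 × 16.1 + 8.13) = 0.33 × 15.536 = 5.1269 mm/d

5.13 mm d⁻¹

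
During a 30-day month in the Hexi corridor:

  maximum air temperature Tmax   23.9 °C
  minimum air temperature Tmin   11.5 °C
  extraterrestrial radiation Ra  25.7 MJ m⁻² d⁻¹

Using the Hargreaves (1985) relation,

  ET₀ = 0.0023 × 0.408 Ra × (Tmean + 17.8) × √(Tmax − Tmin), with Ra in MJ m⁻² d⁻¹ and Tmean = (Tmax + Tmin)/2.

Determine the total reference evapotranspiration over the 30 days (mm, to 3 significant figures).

Tmean = (23.9 + 11.5)/2 = 17.70 °C
0.408 Ra = 0.408 × 25.7 = 10.4856 mm/d equivalent
ET₀ = 0.0023 × 10.4856 × (17.70 + 17.8) × √12.4 = 0.0023 × 10.4856 × 35.50 × 3.5214 = 3.0148 mm/d
Over 30 days: 3.0148 × 30 = 90.444 mm

90.4 mm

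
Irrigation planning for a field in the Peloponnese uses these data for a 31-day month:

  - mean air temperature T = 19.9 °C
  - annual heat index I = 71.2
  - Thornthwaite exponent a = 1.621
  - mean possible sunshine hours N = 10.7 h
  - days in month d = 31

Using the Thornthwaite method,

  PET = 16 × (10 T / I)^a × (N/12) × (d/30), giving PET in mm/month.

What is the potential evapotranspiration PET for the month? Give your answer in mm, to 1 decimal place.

78.0 mm

10T/I = 10 × 19.9 / 71.2 = 2.7949
(10T/I)^a = 2.7949^1.621 = 5.2913
Uncorrected PET = 16 × 5.2913 = 84.661 mm
Correction = (N/12)(d/30) = (10.7/12)(31/30) = 0.9214
PET = 84.661 × 0.9214 = 78.007 mm/month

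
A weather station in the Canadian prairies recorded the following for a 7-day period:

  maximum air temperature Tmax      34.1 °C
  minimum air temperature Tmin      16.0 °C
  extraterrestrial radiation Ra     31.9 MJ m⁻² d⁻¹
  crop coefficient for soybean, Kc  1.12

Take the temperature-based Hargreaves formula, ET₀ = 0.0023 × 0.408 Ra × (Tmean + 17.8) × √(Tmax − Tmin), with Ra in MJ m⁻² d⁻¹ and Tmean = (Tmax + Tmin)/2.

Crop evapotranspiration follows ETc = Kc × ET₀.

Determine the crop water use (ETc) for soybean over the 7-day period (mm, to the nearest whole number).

43 mm

Tmean = (34.1 + 16.0)/2 = 25.05 °C
0.408 Ra = 0.408 × 31.9 = 13.0152 mm/d equivalent
ET₀ = 0.0023 × 13.0152 × (25.05 + 17.8) × √18.1 = 0.0023 × 13.0152 × 42.85 × 4.2544 = 5.4572 mm/d
ETc = Kc × ET₀ = 1.12 × 5.4572 = 6.1121 mm/d
Over 7 days: 6.1121 × 7 = 42.785 mm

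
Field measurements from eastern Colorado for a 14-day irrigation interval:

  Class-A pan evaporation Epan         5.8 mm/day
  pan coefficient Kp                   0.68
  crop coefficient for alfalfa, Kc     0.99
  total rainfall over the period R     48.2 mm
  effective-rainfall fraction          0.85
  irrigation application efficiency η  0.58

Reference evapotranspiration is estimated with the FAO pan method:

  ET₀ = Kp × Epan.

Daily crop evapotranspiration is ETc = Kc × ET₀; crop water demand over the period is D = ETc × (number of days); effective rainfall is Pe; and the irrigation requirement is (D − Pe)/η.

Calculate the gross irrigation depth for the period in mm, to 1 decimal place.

23.6 mm

ET₀ = 0.68 × 5.8 = 3.9440 mm/d
ETc = Kc × ET₀ = 0.99 × 3.9440 = 3.9046 mm/d
Crop demand D = ETc × 14 d = 3.9046 × 14 = 54.664 mm
Pe = 0.85 × 48.2 = 40.970 mm
D − Pe = 54.664 − 40.970 = 13.694 mm
Gross irrigation = 13.694 / 0.58 = 23.610 mm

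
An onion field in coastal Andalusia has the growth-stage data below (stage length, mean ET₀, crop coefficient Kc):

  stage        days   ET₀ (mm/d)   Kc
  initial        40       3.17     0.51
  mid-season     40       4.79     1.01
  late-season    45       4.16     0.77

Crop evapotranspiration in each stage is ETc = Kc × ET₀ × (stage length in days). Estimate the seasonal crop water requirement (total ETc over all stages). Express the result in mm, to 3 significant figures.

402 mm

initial: 0.51 × 3.17 × 40 = 64.67 mm
mid-season: 1.01 × 4.79 × 40 = 193.52 mm
late-season: 0.77 × 4.16 × 45 = 144.14 mm
Seasonal total = 402.33 mm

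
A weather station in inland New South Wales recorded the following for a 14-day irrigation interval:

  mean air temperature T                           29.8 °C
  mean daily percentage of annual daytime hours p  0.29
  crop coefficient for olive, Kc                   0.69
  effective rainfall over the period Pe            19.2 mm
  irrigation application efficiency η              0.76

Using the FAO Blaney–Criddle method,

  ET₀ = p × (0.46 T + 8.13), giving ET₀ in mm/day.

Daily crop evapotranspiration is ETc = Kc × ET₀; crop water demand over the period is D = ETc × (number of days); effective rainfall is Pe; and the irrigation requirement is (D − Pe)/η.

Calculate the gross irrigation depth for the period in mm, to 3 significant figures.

ET₀ = 0.29 × (0.46 × 29.8 + 8.13) = 0.29 × 21.838 = 6.3330 mm/d
ETc = Kc × ET₀ = 0.69 × 6.3330 = 4.3698 mm/d
Crop demand D = ETc × 14 d = 4.3698 × 14 = 61.177 mm
D − Pe = 61.177 − 19.2 = 41.977 mm
Gross irrigation = 41.977 / 0.76 = 55.233 mm

55.2 mm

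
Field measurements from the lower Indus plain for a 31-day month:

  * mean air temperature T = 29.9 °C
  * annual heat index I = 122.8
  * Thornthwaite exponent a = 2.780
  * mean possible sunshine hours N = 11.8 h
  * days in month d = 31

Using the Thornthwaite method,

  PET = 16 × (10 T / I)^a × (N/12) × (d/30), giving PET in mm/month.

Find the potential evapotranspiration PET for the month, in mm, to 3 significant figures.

10T/I = 10 × 29.9 / 122.8 = 2.4349
(10T/I)^a = 2.4349^2.780 = 11.8691
Uncorrected PET = 16 × 11.8691 = 189.906 mm
Correction = (N/12)(d/30) = (11.8/12)(31/30) = 1.0161
PET = 189.906 × 1.0161 = 192.963 mm/month

193 mm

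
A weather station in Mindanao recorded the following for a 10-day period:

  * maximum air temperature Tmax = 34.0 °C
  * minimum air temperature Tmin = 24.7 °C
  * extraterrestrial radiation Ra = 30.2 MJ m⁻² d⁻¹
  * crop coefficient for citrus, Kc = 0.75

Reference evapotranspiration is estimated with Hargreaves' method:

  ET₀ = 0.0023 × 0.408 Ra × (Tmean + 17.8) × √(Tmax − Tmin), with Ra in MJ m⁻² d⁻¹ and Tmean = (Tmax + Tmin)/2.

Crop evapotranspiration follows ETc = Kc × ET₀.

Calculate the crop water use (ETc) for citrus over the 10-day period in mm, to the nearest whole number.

Tmean = (34.0 + 24.7)/2 = 29.35 °C
0.408 Ra = 0.408 × 30.2 = 12.3216 mm/d equivalent
ET₀ = 0.0023 × 12.3216 × (29.35 + 17.8) × √9.3 = 0.0023 × 12.3216 × 47.15 × 3.0496 = 4.0749 mm/d
ETc = Kc × ET₀ = 0.75 × 4.0749 = 3.0562 mm/d
Over 10 days: 3.0562 × 10 = 30.562 mm

31 mm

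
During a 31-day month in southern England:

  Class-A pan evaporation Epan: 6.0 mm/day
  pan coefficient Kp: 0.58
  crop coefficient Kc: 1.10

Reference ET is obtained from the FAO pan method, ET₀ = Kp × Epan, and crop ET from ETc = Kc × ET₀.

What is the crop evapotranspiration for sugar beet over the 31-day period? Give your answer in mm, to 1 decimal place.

ET₀ = 0.58 × 6.0 = 3.4800 mm/d
ETc = Kc × ET₀ = 1.10 × 3.4800 = 3.8280 mm/d
Over 31 days: 3.8280 × 31 = 118.668 mm

118.7 mm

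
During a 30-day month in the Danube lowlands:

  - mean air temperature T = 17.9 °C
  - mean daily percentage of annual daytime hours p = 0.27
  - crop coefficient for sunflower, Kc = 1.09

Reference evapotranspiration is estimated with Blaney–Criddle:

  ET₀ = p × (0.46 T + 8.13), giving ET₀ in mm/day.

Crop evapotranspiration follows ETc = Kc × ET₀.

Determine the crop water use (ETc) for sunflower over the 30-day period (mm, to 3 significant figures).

ET₀ = 0.27 × (0.46 × 17.9 + 8.13) = 0.27 × 16.364 = 4.4183 mm/d
ETc = Kc × ET₀ = 1.09 × 4.4183 = 4.8159 mm/d
Over 30 days: 4.8159 × 30 = 144.477 mm

144 mm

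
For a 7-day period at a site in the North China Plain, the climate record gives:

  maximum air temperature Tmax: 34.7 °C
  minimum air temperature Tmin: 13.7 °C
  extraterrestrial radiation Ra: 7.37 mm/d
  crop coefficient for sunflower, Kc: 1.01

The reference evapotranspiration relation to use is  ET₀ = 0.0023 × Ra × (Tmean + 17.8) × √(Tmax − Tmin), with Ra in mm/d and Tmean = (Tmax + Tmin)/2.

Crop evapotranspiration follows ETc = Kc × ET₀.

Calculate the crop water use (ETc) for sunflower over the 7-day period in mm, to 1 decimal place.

23.1 mm

Tmean = (34.7 + 13.7)/2 = 24.20 °C
ET₀ = 0.0023 × 7.37 × (24.20 + 17.8) × √21.0 = 0.0023 × 7.37 × 42.00 × 4.5826 = 3.2625 mm/d
ETc = Kc × ET₀ = 1.01 × 3.2625 = 3.2951 mm/d
Over 7 days: 3.2951 × 7 = 23.066 mm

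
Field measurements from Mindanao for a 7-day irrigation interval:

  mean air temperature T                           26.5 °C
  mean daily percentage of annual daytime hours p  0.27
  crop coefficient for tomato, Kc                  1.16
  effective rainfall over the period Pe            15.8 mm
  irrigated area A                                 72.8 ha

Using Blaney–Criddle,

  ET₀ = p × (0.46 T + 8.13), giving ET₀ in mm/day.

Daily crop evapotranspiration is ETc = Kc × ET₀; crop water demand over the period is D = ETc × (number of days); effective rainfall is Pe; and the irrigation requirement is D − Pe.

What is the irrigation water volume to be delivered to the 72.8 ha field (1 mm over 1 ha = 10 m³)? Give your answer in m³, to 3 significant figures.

20900 m³

ET₀ = 0.27 × (0.46 × 26.5 + 8.13) = 0.27 × 20.320 = 5.4864 mm/d
ETc = Kc × ET₀ = 1.16 × 5.4864 = 6.3642 mm/d
Crop demand D = ETc × 7 d = 6.3642 × 7 = 44.549 mm
D − Pe = 44.549 − 15.8 = 28.749 mm
Volume = 28.749 mm × 72.8 ha × 10 = 20929.3 m³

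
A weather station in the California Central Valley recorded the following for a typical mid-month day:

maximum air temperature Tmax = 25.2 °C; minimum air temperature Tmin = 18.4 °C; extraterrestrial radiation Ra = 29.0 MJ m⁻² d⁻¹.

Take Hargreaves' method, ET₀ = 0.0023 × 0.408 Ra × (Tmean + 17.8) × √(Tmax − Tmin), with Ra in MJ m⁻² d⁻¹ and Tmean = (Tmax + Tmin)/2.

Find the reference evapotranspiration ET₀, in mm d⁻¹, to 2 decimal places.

2.81 mm d⁻¹

Tmean = (25.2 + 18.4)/2 = 21.80 °C
0.408 Ra = 0.408 × 29.0 = 11.8320 mm/d equivalent
ET₀ = 0.0023 × 11.8320 × (21.80 + 17.8) × √6.8 = 0.0023 × 11.8320 × 39.60 × 2.6077 = 2.8102 mm/d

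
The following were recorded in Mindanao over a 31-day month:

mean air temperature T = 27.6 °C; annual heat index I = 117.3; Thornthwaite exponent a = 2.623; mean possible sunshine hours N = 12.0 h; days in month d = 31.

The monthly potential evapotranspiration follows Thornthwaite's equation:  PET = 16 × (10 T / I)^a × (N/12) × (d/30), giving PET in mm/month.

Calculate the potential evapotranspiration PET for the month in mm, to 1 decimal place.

156.0 mm

10T/I = 10 × 27.6 / 117.3 = 2.3529
(10T/I)^a = 2.3529^2.623 = 9.4344
Uncorrected PET = 16 × 9.4344 = 150.950 mm
Correction = (N/12)(d/30) = (12.0/12)(31/30) = 1.0333
PET = 150.950 × 1.0333 = 155.977 mm/month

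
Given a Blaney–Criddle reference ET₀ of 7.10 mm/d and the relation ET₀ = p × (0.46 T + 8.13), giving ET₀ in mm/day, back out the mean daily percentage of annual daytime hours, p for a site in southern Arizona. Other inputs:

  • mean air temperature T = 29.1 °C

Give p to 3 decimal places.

p = ET₀ / (0.46 T + 8.13) = 7.10 / (0.46 × 29.1 + 8.13) = 7.10 / 21.516 = 0.3300

0.330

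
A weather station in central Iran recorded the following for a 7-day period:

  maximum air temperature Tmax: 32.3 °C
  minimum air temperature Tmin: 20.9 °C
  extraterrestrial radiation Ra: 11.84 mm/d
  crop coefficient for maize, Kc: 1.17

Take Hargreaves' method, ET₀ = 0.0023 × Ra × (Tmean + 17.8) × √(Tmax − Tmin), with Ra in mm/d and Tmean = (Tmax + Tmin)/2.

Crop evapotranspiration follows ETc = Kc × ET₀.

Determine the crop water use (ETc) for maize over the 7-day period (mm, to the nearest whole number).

Tmean = (32.3 + 20.9)/2 = 26.60 °C
ET₀ = 0.0023 × 11.84 × (26.60 + 17.8) × √11.4 = 0.0023 × 11.84 × 44.40 × 3.3764 = 4.0824 mm/d
ETc = Kc × ET₀ = 1.17 × 4.0824 = 4.7764 mm/d
Over 7 days: 4.7764 × 7 = 33.435 mm

33 mm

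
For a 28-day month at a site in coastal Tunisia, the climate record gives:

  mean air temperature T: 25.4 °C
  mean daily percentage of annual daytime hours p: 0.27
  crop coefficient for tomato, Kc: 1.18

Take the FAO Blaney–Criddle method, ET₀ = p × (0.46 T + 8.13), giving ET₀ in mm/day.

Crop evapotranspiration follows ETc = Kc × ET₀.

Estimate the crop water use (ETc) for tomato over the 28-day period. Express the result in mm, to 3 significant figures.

177 mm

ET₀ = 0.27 × (0.46 × 25.4 + 8.13) = 0.27 × 19.814 = 5.3498 mm/d
ETc = Kc × ET₀ = 1.18 × 5.3498 = 6.3128 mm/d
Over 28 days: 6.3128 × 28 = 176.758 mm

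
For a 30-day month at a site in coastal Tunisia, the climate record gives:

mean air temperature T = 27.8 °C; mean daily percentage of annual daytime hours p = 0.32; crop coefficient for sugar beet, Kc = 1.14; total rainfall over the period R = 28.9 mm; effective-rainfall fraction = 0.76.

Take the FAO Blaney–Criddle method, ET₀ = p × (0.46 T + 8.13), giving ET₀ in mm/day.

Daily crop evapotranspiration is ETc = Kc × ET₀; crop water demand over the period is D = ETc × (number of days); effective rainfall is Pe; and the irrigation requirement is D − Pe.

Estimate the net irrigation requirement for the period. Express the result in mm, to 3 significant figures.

207 mm

ET₀ = 0.32 × (0.46 × 27.8 + 8.13) = 0.32 × 20.918 = 6.6938 mm/d
ETc = Kc × ET₀ = 1.14 × 6.6938 = 7.6309 mm/d
Crop demand D = ETc × 30 d = 7.6309 × 30 = 228.927 mm
Pe = 0.76 × 28.9 = 21.964 mm
D − Pe = 228.927 − 21.964 = 206.963 mm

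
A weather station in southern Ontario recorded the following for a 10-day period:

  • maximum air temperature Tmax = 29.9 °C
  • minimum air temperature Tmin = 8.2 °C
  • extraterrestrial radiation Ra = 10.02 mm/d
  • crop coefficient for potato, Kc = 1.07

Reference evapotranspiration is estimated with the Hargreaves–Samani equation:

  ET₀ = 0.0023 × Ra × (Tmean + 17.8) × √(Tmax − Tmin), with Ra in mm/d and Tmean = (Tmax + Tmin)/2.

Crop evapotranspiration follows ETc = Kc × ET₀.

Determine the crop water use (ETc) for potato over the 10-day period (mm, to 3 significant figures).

42.3 mm

Tmean = (29.9 + 8.2)/2 = 19.05 °C
ET₀ = 0.0023 × 10.02 × (19.05 + 17.8) × √21.7 = 0.0023 × 10.02 × 36.85 × 4.6583 = 3.9560 mm/d
ETc = Kc × ET₀ = 1.07 × 3.9560 = 4.2329 mm/d
Over 10 days: 4.2329 × 10 = 42.329 mm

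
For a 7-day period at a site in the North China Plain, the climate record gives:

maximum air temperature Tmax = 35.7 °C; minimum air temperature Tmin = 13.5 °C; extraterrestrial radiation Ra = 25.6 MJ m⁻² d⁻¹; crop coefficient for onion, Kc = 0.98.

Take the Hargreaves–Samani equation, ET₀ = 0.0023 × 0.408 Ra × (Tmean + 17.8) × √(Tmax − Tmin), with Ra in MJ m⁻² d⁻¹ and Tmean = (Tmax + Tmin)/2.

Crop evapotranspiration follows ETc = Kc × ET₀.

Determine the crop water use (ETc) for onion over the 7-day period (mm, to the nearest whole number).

33 mm

Tmean = (35.7 + 13.5)/2 = 24.60 °C
0.408 Ra = 0.408 × 25.6 = 10.4448 mm/d equivalent
ET₀ = 0.0023 × 10.4448 × (24.60 + 17.8) × √22.2 = 0.0023 × 10.4448 × 42.40 × 4.7117 = 4.7992 mm/d
ETc = Kc × ET₀ = 0.98 × 4.7992 = 4.7032 mm/d
Over 7 days: 4.7032 × 7 = 32.922 mm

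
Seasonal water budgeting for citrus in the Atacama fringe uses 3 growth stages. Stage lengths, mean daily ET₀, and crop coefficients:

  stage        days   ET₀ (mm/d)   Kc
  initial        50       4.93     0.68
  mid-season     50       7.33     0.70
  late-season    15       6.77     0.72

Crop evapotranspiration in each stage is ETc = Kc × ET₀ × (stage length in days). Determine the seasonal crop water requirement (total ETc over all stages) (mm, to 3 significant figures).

497 mm

initial: 0.68 × 4.93 × 50 = 167.62 mm
mid-season: 0.70 × 7.33 × 50 = 256.55 mm
late-season: 0.72 × 6.77 × 15 = 73.12 mm
Seasonal total = 497.29 mm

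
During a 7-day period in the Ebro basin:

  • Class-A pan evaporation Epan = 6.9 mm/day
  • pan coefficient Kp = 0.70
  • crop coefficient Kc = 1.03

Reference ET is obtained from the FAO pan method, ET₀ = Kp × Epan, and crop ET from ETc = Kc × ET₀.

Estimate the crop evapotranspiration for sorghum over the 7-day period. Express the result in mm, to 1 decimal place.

34.8 mm

ET₀ = 0.70 × 6.9 = 4.8300 mm/d
ETc = Kc × ET₀ = 1.03 × 4.8300 = 4.9749 mm/d
Over 7 days: 4.9749 × 7 = 34.824 mm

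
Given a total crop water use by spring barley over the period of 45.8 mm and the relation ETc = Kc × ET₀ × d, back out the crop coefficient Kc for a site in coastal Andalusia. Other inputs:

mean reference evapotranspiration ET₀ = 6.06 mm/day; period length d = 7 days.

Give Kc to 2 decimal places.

ETc = Kc × ET₀ × d  ⇒  Kc = ETc / (ET₀ × d)
Kc = 45.8 / (6.06 × 7) = 45.8 / 42.42 = 1.0797

1.08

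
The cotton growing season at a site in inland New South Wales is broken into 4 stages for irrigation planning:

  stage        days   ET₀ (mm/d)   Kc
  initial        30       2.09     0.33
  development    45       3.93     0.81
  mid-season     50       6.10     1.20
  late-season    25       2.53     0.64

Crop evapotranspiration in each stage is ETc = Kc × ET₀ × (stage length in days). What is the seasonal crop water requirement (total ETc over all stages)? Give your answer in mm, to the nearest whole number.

570 mm

initial: 0.33 × 2.09 × 30 = 20.69 mm
development: 0.81 × 3.93 × 45 = 143.25 mm
mid-season: 1.20 × 6.10 × 50 = 366.00 mm
late-season: 0.64 × 2.53 × 25 = 40.48 mm
Seasonal total = 570.42 mm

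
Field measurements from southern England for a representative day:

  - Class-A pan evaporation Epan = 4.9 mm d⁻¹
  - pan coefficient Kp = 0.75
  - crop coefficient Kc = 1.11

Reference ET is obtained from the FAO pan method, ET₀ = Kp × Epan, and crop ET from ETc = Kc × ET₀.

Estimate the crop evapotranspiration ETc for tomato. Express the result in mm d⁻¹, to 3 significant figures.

4.08 mm d⁻¹

ET₀ = 0.75 × 4.9 = 3.6750 mm/d
ETc = Kc × ET₀ = 1.11 × 3.6750 = 4.0793 mm/d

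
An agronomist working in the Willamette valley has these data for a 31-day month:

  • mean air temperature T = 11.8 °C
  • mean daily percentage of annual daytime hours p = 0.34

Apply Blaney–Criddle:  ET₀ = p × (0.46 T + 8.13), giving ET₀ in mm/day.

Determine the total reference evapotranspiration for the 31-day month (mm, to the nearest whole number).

ET₀ = 0.34 × (0.46 × 11.8 + 8.13) = 0.34 × 13.558 = 4.6097 mm/d
Monthly total = 4.6097 × 31 = 142.901 mm

143 mm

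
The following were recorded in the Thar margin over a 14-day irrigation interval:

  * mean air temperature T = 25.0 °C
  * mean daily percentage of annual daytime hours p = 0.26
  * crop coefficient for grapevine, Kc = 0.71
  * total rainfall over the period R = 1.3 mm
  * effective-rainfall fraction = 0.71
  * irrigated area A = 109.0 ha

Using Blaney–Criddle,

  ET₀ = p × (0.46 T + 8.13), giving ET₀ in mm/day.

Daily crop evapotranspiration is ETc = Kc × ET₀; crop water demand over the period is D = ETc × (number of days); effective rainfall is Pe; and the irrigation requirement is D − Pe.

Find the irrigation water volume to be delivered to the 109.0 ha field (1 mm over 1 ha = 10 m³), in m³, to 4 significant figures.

54290 m³

ET₀ = 0.26 × (0.46 × 25.0 + 8.13) = 0.26 × 19.630 = 5.1038 mm/d
ETc = Kc × ET₀ = 0.71 × 5.1038 = 3.6237 mm/d
Crop demand D = ETc × 14 d = 3.6237 × 14 = 50.732 mm
Pe = 0.71 × 1.3 = 0.923 mm
D − Pe = 50.732 − 0.923 = 49.809 mm
Volume = 49.809 mm × 109.0 ha × 10 = 54291.8 m³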